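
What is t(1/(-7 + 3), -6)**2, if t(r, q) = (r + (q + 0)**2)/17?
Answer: 20449/4624 ≈ 4.4224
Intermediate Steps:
t(r, q) = r/17 + q**2/17 (t(r, q) = (r + q**2)*(1/17) = r/17 + q**2/17)
t(1/(-7 + 3), -6)**2 = (1/(17*(-7 + 3)) + (1/17)*(-6)**2)**2 = ((1/17)/(-4) + (1/17)*36)**2 = ((1/17)*(-1/4) + 36/17)**2 = (-1/68 + 36/17)**2 = (143/68)**2 = 20449/4624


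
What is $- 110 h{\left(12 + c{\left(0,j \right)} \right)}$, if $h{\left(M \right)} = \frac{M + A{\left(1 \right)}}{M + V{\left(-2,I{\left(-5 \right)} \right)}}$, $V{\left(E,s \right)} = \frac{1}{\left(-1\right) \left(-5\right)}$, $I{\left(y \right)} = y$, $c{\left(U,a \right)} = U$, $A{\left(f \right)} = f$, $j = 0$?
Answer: $- \frac{7150}{61} \approx -117.21$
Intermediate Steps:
$V{\left(E,s \right)} = \frac{1}{5}$
$h{\left(M \right)} = \frac{1 + M}{\frac{1}{5} + M}$ ($h{\left(M \right)} = \frac{M + 1}{M + \frac{1}{5}} = \frac{1 + M}{\frac{1}{5} + M}$)
$- 110 h{\left(12 + c{\left(0,j \right)} \right)} = - 110 \frac{5 \left(1 + \left(12 + 0\right)\right)}{1 + 5 \left(12 + 0\right)} = - 110 \frac{5 \left(1 + 12\right)}{1 + 5 \cdot 12} = - 110 \cdot 5 \frac{1}{1 + 60} \cdot 13 = - 110 \cdot 5 \cdot \frac{1}{61} \cdot 13 = \left(-110\right) \frac{65}{61} = - \frac{7150}{61}$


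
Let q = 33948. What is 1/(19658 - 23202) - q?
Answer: -120311713/3544 ≈ -33948.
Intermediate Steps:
1/(19658 - 23202) - q = 1/(19658 - 23202) - 1*33948 = 1/(-3544) - 33948 = -1/3544 - 33948 = -120311713/3544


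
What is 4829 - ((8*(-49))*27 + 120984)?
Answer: -105571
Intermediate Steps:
4829 - ((8*(-49))*27 + 120984) = 4829 - (-392*27 + 120984) = 4829 - (-10584 + 120984) = 4829 - 1*110400 = 4829 - 110400 = -105571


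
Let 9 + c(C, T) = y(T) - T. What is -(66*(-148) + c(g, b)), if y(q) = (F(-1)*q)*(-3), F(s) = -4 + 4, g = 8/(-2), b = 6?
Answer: 9783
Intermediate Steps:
g = -4 (g = 8*(-½) = -4)
F(s) = 0
y(q) = 0 (y(q) = (0*q)*(-3) = 0*(-3) = 0)
c(C, T) = -9 - T (c(C, T) = -9 + (0 - T) = -9 - T)
-(66*(-148) + c(g, b)) = -(66*(-148) + (-9 - 1*6)) = -(-9768 + (-9 - 6)) = -(-9768 - 15) = -1*(-9783) = 9783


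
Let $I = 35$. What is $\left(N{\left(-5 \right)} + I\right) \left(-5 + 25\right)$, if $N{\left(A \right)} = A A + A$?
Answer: $1100$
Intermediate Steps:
$N{\left(A \right)} = A + A^{2}$ ($N{\left(A \right)} = A^{2} + A = A + A^{2}$)
$\left(N{\left(-5 \right)} + I\right) \left(-5 + 25\right) = \left(- 5 \left(1 - 5\right) + 35\right) \left(-5 + 25\right) = \left(\left(-5\right) \left(-4\right) + 35\right) 20 = \left(20 + 35\right) 20 = 55 \cdot 20 = 1100$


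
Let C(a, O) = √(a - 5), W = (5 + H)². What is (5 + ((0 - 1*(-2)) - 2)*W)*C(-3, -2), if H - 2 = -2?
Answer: 10*I*√2 ≈ 14.142*I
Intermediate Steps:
H = 0 (H = 2 - 2 = 0)
W = 25 (W = (5 + 0)² = 5² = 25)
C(a, O) = √(-5 + a)
(5 + ((0 - 1*(-2)) - 2)*W)*C(-3, -2) = (5 + ((0 - 1*(-2)) - 2)*25)*√(-5 - 3) = (5 + ((0 + 2) - 2)*25)*√(-8) = (5 + (2 - 2)*25)*(2*I*√2) = (5 + 0*25)*(2*I*√2) = (5 + 0)*(2*I*√2) = 5*(2*I*√2) = 10*I*√2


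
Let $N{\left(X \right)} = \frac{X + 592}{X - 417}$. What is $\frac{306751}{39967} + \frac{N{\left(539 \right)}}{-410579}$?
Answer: $\frac{1181946776497}{153997886842} \approx 7.6751$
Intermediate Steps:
$N{\left(X \right)} = \frac{592 + X}{-417 + X}$
$\frac{306751}{39967} + \frac{N{\left(539 \right)}}{-410579} = \frac{306751}{39967} + \frac{\frac{1}{-417 + 539} \left(592 + 539\right)}{-410579} = 306751 \cdot \frac{1}{39967} + \frac{1}{122} \cdot 1131 \left(- \frac{1}{410579}\right) = \frac{306751}{39967} + \frac{1}{122} \cdot 1131 \left(- \frac{1}{410579}\right) = \frac{306751}{39967} + \frac{1131}{122} \left(- \frac{1}{410579}\right) = \frac{306751}{39967} - \frac{87}{3853126} = \frac{1181946776497}{153997886842}$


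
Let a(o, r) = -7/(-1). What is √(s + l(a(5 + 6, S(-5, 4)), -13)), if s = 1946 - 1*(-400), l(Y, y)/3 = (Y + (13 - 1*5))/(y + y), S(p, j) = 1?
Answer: √1584726/26 ≈ 48.418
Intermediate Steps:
a(o, r) = 7 (a(o, r) = -7*(-1) = 7)
l(Y, y) = 3*(8 + Y)/(2*y) (l(Y, y) = 3*((Y + (13 - 1*5))/(y + y)) = 3*((Y + (13 - 5))/((2*y))) = 3*((Y + 8)*(1/(2*y))) = 3*((8 + Y)*(1/(2*y))) = 3*((8 + Y)/(2*y)) = 3*(8 + Y)/(2*y))
s = 2346 (s = 1946 + 400 = 2346)
√(s + l(a(5 + 6, S(-5, 4)), -13)) = √(2346 + (3/2)*(8 + 7)/(-13)) = √(2346 + (3/2)*(-1/13)*15) = √(2346 - 45/26) = √(60951/26) = √1584726/26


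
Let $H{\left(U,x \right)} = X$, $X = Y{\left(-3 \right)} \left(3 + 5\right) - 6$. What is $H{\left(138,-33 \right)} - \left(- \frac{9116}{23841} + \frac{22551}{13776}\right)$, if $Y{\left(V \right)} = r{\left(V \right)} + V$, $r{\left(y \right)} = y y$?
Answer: $\frac{4460718499}{109477872} \approx 40.745$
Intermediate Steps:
$r{\left(y \right)} = y^{2}$
$Y{\left(V \right)} = V + V^{2}$ ($Y{\left(V \right)} = V^{2} + V = V + V^{2}$)
$X = 42$ ($X = - 3 \left(1 - 3\right) \left(3 + 5\right) - 6 = \left(-3\right) \left(-2\right) 8 - 6 = 6 \cdot 8 - 6 = 48 - 6 = 42$)
$H{\left(U,x \right)} = 42$
$H{\left(138,-33 \right)} - \left(- \frac{9116}{23841} + \frac{22551}{13776}\right) = 42 - \left(- \frac{9116}{23841} + \frac{22551}{13776}\right) = 42 - \left(\left(-9116\right) \frac{1}{23841} + 22551 \cdot \frac{1}{13776}\right) = 42 - \left(- \frac{9116}{23841} + \frac{7517}{4592}\right) = 42 - \frac{137352125}{109477872} = \frac{4460718499}{109477872}$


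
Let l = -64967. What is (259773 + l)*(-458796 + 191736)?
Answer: -52024890360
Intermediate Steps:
(259773 + l)*(-458796 + 191736) = (259773 - 64967)*(-458796 + 191736) = 194806*(-267060) = -52024890360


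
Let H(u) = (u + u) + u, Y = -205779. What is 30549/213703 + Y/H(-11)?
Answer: 14658865918/2350733 ≈ 6235.9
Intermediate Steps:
H(u) = 3*u (H(u) = 2*u + u = 3*u)
30549/213703 + Y/H(-11) = 30549/213703 - 205779/(3*(-11)) = 30549*(1/213703) - 205779/(-33) = 30549/213703 - 205779*(-1/33) = 30549/213703 + 68593/11 = 14658865918/2350733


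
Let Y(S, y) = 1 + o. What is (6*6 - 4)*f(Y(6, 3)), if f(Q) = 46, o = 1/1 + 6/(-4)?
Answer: 1472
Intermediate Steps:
o = -½ (o = 1*1 + 6*(-¼) = 1 - 3/2 = -½ ≈ -0.50000)
Y(S, y) = ½ (Y(S, y) = 1 - ½ = ½)
(6*6 - 4)*f(Y(6, 3)) = (6*6 - 4)*46 = (36 - 4)*46 = 32*46 = 1472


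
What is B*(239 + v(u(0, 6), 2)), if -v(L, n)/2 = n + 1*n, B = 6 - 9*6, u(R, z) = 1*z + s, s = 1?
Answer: -11088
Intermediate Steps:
u(R, z) = 1 + z (u(R, z) = 1*z + 1 = z + 1 = 1 + z)
B = -48 (B = 6 - 54 = -48)
v(L, n) = -4*n (v(L, n) = -2*(n + 1*n) = -2*(n + n) = -4*n)
B*(239 + v(u(0, 6), 2)) = -48*(239 - 4*2) = -48*(239 - 8) = -48*231 = -11088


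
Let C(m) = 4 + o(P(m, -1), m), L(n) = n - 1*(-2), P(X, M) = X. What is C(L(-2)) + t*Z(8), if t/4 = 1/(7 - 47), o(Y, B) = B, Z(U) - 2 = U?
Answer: 3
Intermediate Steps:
Z(U) = 2 + U
L(n) = 2 + n (L(n) = n + 2 = 2 + n)
C(m) = 4 + m
t = -⅒ (t = 4/(7 - 47) = 4/(-40) = 4*(-1/40) = -⅒ ≈ -0.10000)
C(L(-2)) + t*Z(8) = (4 + (2 - 2)) - (2 + 8)/10 = (4 + 0) - ⅒*10 = 4 - 1 = 3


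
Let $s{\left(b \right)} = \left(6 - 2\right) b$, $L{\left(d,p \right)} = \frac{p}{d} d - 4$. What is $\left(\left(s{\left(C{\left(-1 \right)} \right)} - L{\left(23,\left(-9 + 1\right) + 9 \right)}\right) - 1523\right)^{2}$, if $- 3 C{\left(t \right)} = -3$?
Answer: $2298256$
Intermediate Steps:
$C{\left(t \right)} = 1$ ($C{\left(t \right)} = \left(- \frac{1}{3}\right) \left(-3\right) = 1$)
$L{\left(d,p \right)} = -4 + p$ ($L{\left(d,p \right)} = p - 4 = -4 + p$)
$s{\left(b \right)} = 4 b$
$\left(\left(s{\left(C{\left(-1 \right)} \right)} - L{\left(23,\left(-9 + 1\right) + 9 \right)}\right) - 1523\right)^{2} = \left(\left(4 \cdot 1 - \left(-4 + \left(\left(-9 + 1\right) + 9\right)\right)\right) - 1523\right)^{2} = \left(\left(4 - \left(-4 + \left(-8 + 9\right)\right)\right) - 1523\right)^{2} = \left(\left(4 - \left(-4 + 1\right)\right) - 1523\right)^{2} = \left(\left(4 - -3\right) - 1523\right)^{2} = \left(\left(4 + 3\right) - 1523\right)^{2} = \left(7 - 1523\right)^{2} = \left(-1516\right)^{2} = 2298256$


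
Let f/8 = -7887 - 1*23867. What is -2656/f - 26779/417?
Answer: -425100961/6620709 ≈ -64.208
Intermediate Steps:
f = -254032 (f = 8*(-7887 - 1*23867) = 8*(-7887 - 23867) = 8*(-31754) = -254032)
-2656/f - 26779/417 = -2656/(-254032) - 26779/417 = -2656*(-1/254032) - 26779*1/417 = 166/15877 - 26779/417 = -425100961/6620709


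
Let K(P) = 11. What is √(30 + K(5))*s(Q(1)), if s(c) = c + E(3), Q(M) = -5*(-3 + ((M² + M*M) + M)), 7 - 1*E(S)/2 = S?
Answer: 8*√41 ≈ 51.225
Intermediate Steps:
E(S) = 14 - 2*S
Q(M) = 15 - 10*M² - 5*M (Q(M) = -5*(-3 + ((M² + M²) + M)) = -5*(-3 + (2*M² + M)) = -5*(-3 + (M + 2*M²)) = -5*(-3 + M + 2*M²) = 15 - 10*M² - 5*M)
s(c) = 8 + c (s(c) = c + (14 - 2*3) = c + (14 - 6) = c + 8 = 8 + c)
√(30 + K(5))*s(Q(1)) = √(30 + 11)*(8 + (15 - 10*1² - 5*1)) = √41*(8 + (15 - 10*1 - 5)) = √41*(8 + (15 - 10 - 5)) = √41*(8 + 0) = √41*8 = 8*√41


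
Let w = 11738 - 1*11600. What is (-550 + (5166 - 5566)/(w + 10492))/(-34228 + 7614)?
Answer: 292345/14145341 ≈ 0.020667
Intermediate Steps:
w = 138 (w = 11738 - 11600 = 138)
(-550 + (5166 - 5566)/(w + 10492))/(-34228 + 7614) = (-550 + (5166 - 5566)/(138 + 10492))/(-34228 + 7614) = (-550 - 400/10630)/(-26614) = (-550 - 400*1/10630)*(-1/26614) = (-550 - 40/1063)*(-1/26614) = -584690/1063*(-1/26614) = 292345/14145341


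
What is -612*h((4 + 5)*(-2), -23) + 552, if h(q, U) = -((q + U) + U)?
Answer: -38616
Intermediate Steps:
h(q, U) = -q - 2*U (h(q, U) = -((U + q) + U) = -(q + 2*U) = -q - 2*U)
-612*h((4 + 5)*(-2), -23) + 552 = -612*(-(4 + 5)*(-2) - 2*(-23)) + 552 = -612*(-9*(-2) + 46) + 552 = -612*(-1*(-18) + 46) + 552 = -612*(18 + 46) + 552 = -612*64 + 552 = -39168 + 552 = -38616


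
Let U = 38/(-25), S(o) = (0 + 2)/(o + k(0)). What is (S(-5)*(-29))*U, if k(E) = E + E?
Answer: -2204/125 ≈ -17.632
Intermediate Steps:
k(E) = 2*E
S(o) = 2/o (S(o) = (0 + 2)/(o + 2*0) = 2/(o + 0) = 2/o)
U = -38/25 (U = 38*(-1/25) = -38/25 ≈ -1.5200)
(S(-5)*(-29))*U = ((2/(-5))*(-29))*(-38/25) = ((2*(-1/5))*(-29))*(-38/25) = -2/5*(-29)*(-38/25) = (58/5)*(-38/25) = -2204/125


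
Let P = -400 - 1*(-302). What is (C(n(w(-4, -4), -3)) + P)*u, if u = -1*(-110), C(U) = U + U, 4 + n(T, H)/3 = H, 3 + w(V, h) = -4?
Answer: -15400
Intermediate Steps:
w(V, h) = -7 (w(V, h) = -3 - 4 = -7)
n(T, H) = -12 + 3*H
C(U) = 2*U
P = -98 (P = -400 + 302 = -98)
u = 110
(C(n(w(-4, -4), -3)) + P)*u = (2*(-12 + 3*(-3)) - 98)*110 = (2*(-12 - 9) - 98)*110 = (2*(-21) - 98)*110 = (-42 - 98)*110 = -140*110 = -15400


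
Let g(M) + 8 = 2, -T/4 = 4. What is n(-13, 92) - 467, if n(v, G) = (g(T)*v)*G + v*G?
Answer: 5513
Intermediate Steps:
T = -16 (T = -4*4 = -16)
g(M) = -6 (g(M) = -8 + 2 = -6)
n(v, G) = -5*G*v (n(v, G) = (-6*v)*G + v*G = -6*G*v + G*v = -5*G*v)
n(-13, 92) - 467 = -5*92*(-13) - 467 = 5980 - 467 = 5513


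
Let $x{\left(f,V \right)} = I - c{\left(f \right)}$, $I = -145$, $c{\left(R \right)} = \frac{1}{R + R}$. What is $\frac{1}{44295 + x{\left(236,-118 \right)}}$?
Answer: $\frac{472}{20838799} \approx 2.265 \cdot 10^{-5}$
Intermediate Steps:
$c{\left(R \right)} = \frac{1}{2 R}$
$x{\left(f,V \right)} = -145 - \frac{1}{2 f}$
$\frac{1}{44295 + x{\left(236,-118 \right)}} = \frac{1}{44295 - \left(145 + \frac{1}{2 \cdot 236}\right)} = \frac{1}{44295 - \frac{68441}{472}} = \frac{1}{\frac{20838799}{472}} = \frac{472}{20838799}$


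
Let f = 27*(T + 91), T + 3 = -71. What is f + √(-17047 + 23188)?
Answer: 459 + √6141 ≈ 537.36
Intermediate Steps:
T = -74 (T = -3 - 71 = -74)
f = 459 (f = 27*(-74 + 91) = 27*17 = 459)
f + √(-17047 + 23188) = 459 + √(-17047 + 23188) = 459 + √6141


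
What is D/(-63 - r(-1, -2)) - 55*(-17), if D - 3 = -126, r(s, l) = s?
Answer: 58093/62 ≈ 936.98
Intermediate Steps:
D = -123 (D = 3 - 126 = -123)
D/(-63 - r(-1, -2)) - 55*(-17) = -123/(-63 - 1*(-1)) - 55*(-17) = -123/(-63 + 1) + 935 = -123/(-62) + 935 = -123*(-1/62) + 935 = 123/62 + 935 = 58093/62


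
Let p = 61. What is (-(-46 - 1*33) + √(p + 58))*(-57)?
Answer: -4503 - 57*√119 ≈ -5124.8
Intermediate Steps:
(-(-46 - 1*33) + √(p + 58))*(-57) = (-(-46 - 1*33) + √(61 + 58))*(-57) = (-(-46 - 33) + √119)*(-57) = (-1*(-79) + √119)*(-57) = (79 + √119)*(-57) = -4503 - 57*√119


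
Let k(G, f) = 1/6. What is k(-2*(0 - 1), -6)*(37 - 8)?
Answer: 29/6 ≈ 4.8333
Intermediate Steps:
k(G, f) = 1/6
k(-2*(0 - 1), -6)*(37 - 8) = (37 - 8)/6 = (1/6)*29 = 29/6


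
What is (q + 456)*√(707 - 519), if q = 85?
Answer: 1082*√47 ≈ 7417.8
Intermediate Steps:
(q + 456)*√(707 - 519) = (85 + 456)*√(707 - 519) = 541*√188 = 541*(2*√47) = 1082*√47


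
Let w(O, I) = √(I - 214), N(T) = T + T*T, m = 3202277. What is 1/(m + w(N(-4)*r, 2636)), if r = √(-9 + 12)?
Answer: 3202277/10254577982307 - √2422/10254577982307 ≈ 3.1227e-7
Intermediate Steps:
N(T) = T + T²
r = √3 ≈ 1.7320
w(O, I) = √(-214 + I)
1/(m + w(N(-4)*r, 2636)) = 1/(3202277 + √(-214 + 2636)) = 1/(3202277 + √2422)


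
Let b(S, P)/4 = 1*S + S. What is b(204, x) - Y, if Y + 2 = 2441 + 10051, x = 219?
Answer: -10858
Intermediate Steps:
b(S, P) = 8*S (b(S, P) = 4*(1*S + S) = 4*(S + S) = 4*(2*S) = 8*S)
Y = 12490 (Y = -2 + (2441 + 10051) = -2 + 12492 = 12490)
b(204, x) - Y = 8*204 - 1*12490 = 1632 - 12490 = -10858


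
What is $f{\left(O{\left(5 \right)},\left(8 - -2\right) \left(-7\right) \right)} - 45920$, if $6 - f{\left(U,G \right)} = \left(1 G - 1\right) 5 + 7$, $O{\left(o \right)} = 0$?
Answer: $-45566$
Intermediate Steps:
$f{\left(U,G \right)} = 4 - 5 G$ ($f{\left(U,G \right)} = 6 - \left(\left(1 G - 1\right) 5 + 7\right) = 6 - \left(\left(G - 1\right) 5 + 7\right) = 6 - \left(\left(-1 + G\right) 5 + 7\right) = 6 - \left(\left(-5 + 5 G\right) + 7\right) = 6 - \left(2 + 5 G\right) = 4 - 5 G$)
$f{\left(O{\left(5 \right)},\left(8 - -2\right) \left(-7\right) \right)} - 45920 = \left(4 - 5 \left(8 - -2\right) \left(-7\right)\right) - 45920 = \left(4 - 5 \left(8 + \left(-1 + 3\right)\right) \left(-7\right)\right) - 45920 = \left(4 - 5 \left(8 + 2\right) \left(-7\right)\right) - 45920 = \left(4 - 5 \cdot 10 \left(-7\right)\right) - 45920 = \left(4 - -350\right) - 45920 = \left(4 + 350\right) - 45920 = 354 - 45920 = -45566$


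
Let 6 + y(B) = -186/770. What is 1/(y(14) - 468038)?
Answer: -385/180197033 ≈ -2.1365e-6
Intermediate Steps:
y(B) = -2403/385 (y(B) = -6 - 186/770 = -6 - 186*1/770 = -6 - 93/385 = -2403/385)
1/(y(14) - 468038) = 1/(-2403/385 - 468038) = 1/(-180197033/385) = -385/180197033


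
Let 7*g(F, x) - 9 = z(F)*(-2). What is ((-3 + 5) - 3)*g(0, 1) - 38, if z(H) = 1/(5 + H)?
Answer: -1373/35 ≈ -39.229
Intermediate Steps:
g(F, x) = 9/7 - 2/(7*(5 + F)) (g(F, x) = 9/7 + (-2/(5 + F))/7 = 9/7 - 2/(7*(5 + F)))
((-3 + 5) - 3)*g(0, 1) - 38 = ((-3 + 5) - 3)*((43 + 9*0)/(7*(5 + 0))) - 38 = (2 - 3)*((⅐)*(43 + 0)/5) - 38 = -43/(7*5) - 38 = -1*43/35 - 38 = -43/35 - 38 = -1373/35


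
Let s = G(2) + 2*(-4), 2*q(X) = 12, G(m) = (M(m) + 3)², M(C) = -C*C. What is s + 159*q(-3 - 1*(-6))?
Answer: 947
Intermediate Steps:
M(C) = -C²
G(m) = (3 - m²)² (G(m) = (-m² + 3)² = (3 - m²)²)
q(X) = 6 (q(X) = (½)*12 = 6)
s = -7 (s = (-3 + 2²)² + 2*(-4) = (-3 + 4)² - 8 = 1² - 8 = 1 - 8 = -7)
s + 159*q(-3 - 1*(-6)) = -7 + 159*6 = -7 + 954 = 947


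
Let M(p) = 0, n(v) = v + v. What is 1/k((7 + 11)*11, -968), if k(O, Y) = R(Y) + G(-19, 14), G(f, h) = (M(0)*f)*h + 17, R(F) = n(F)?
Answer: -1/1919 ≈ -0.00052110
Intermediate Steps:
n(v) = 2*v
R(F) = 2*F
G(f, h) = 17 (G(f, h) = (0*f)*h + 17 = 0*h + 17 = 0 + 17 = 17)
k(O, Y) = 17 + 2*Y (k(O, Y) = 2*Y + 17 = 17 + 2*Y)
1/k((7 + 11)*11, -968) = 1/(17 + 2*(-968)) = 1/(17 - 1936) = 1/(-1919) = -1/1919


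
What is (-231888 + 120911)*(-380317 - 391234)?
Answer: 85624415327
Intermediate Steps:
(-231888 + 120911)*(-380317 - 391234) = -110977*(-771551) = 85624415327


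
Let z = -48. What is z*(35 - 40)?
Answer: 240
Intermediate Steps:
z*(35 - 40) = -48*(35 - 40) = -48*(-5) = 240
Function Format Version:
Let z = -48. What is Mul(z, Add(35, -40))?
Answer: 240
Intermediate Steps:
Mul(z, Add(35, -40)) = Mul(-48, Add(35, -40)) = Mul(-48, -5) = 240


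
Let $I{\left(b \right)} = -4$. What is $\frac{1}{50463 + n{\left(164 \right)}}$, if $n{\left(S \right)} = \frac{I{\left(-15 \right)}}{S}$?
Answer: $\frac{41}{2068982} \approx 1.9817 \cdot 10^{-5}$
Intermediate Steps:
$n{\left(S \right)} = - \frac{4}{S}$
$\frac{1}{50463 + n{\left(164 \right)}} = \frac{1}{50463 - \frac{4}{164}} = \frac{1}{50463 - \frac{1}{41}} = \frac{1}{\frac{2068982}{41}} = \frac{41}{2068982}$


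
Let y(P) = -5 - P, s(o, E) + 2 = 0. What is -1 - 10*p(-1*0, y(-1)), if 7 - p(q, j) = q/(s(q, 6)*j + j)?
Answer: -71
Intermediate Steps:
s(o, E) = -2 (s(o, E) = -2 + 0 = -2)
p(q, j) = 7 + q/j (p(q, j) = 7 - q/(-2*j + j) = 7 - q/((-j)) = 7 - q*(-1/j) = 7 - (-1)*q/j = 7 + q/j)
-1 - 10*p(-1*0, y(-1)) = -1 - 10*(7 + (-1*0)/(-5 - 1*(-1))) = -1 - 10*(7 + 0/(-5 + 1)) = -1 - 10*(7 + 0/(-4)) = -1 - 10*(7 + 0*(-¼)) = -1 - 10*(7 + 0) = -1 - 10*7 = -1 - 70 = -71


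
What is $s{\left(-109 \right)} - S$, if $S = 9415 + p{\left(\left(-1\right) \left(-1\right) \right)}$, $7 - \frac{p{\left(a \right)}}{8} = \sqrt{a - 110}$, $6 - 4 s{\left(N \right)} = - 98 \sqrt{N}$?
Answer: $- \frac{18939}{2} + \frac{65 i \sqrt{109}}{2} \approx -9469.5 + 339.31 i$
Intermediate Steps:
$s{\left(N \right)} = \frac{3}{2} + \frac{49 \sqrt{N}}{2}$ ($s{\left(N \right)} = \frac{3}{2} - \frac{\left(-98\right) \sqrt{N}}{4} = \frac{3}{2} + \frac{49 \sqrt{N}}{2}$)
$p{\left(a \right)} = 56 - 8 \sqrt{-110 + a}$ ($p{\left(a \right)} = 56 - 8 \sqrt{a - 110} = 56 - 8 \sqrt{-110 + a}$)
$S = 9471 - 8 i \sqrt{109}$ ($S = 9415 + \left(56 - 8 \sqrt{-110 - -1}\right) = 9415 + \left(56 - 8 \sqrt{-110 + 1}\right) = 9415 + \left(56 - 8 \sqrt{-109}\right) = 9415 + \left(56 - 8 i \sqrt{109}\right) = 9471 - 8 i \sqrt{109} \approx 9471.0 - 83.522 i$)
$s{\left(-109 \right)} - S = \left(\frac{3}{2} + \frac{49 \sqrt{-109}}{2}\right) - \left(9471 - 8 i \sqrt{109}\right) = \left(\frac{3}{2} + \frac{49 i \sqrt{109}}{2}\right) - \left(9471 - 8 i \sqrt{109}\right) = - \frac{18939}{2} + \frac{65 i \sqrt{109}}{2}$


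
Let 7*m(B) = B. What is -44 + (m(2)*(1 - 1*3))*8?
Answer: -340/7 ≈ -48.571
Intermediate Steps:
m(B) = B/7
-44 + (m(2)*(1 - 1*3))*8 = -44 + (((⅐)*2)*(1 - 1*3))*8 = -44 + (2*(1 - 3)/7)*8 = -44 + ((2/7)*(-2))*8 = -44 - 4/7*8 = -44 - 32/7 = -340/7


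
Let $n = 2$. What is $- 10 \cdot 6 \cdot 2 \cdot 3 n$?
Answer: $-720$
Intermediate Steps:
$- 10 \cdot 6 \cdot 2 \cdot 3 n = - 10 \cdot 6 \cdot 2 \cdot 3 \cdot 2 = - 10 \cdot 12 \cdot 3 \cdot 2 = \left(-10\right) 36 \cdot 2 = \left(-360\right) 2 = -720$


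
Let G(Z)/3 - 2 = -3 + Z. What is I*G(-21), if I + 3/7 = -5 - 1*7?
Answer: 5742/7 ≈ 820.29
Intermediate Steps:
G(Z) = -3 + 3*Z (G(Z) = 6 + 3*(-3 + Z) = 6 + (-9 + 3*Z) = -3 + 3*Z)
I = -87/7 (I = -3/7 + (-5 - 1*7) = -3/7 + (-5 - 7) = -3/7 - 12 = -87/7 ≈ -12.429)
I*G(-21) = -87*(-3 + 3*(-21))/7 = -87*(-3 - 63)/7 = -87/7*(-66) = 5742/7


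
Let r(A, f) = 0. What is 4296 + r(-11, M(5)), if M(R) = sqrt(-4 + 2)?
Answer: 4296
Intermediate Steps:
M(R) = I*sqrt(2) (M(R) = sqrt(-2) = I*sqrt(2))
4296 + r(-11, M(5)) = 4296 + 0 = 4296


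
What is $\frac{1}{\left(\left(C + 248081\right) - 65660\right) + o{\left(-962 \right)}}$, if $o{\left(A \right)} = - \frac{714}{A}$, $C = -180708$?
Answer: $\frac{481}{824310} \approx 0.00058352$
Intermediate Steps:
$\frac{1}{\left(\left(C + 248081\right) - 65660\right) + o{\left(-962 \right)}} = \frac{1}{\left(\left(-180708 + 248081\right) - 65660\right) - \frac{714}{-962}} = \frac{1}{\left(67373 - 65660\right) - - \frac{357}{481}} = \frac{1}{1713 + \frac{357}{481}} = \frac{1}{\frac{824310}{481}} = \frac{481}{824310}$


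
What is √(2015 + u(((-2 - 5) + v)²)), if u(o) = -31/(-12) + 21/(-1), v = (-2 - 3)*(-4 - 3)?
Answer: √71877/6 ≈ 44.683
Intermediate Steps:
v = 35 (v = -5*(-7) = 35)
u(o) = -221/12 (u(o) = -31*(-1/12) + 21*(-1) = 31/12 - 21 = -221/12)
√(2015 + u(((-2 - 5) + v)²)) = √(2015 - 221/12) = √(23959/12) = √71877/6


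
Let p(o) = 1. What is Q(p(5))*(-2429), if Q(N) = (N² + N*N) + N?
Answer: -7287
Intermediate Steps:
Q(N) = N + 2*N² (Q(N) = (N² + N²) + N = 2*N² + N = N + 2*N²)
Q(p(5))*(-2429) = (1*(1 + 2*1))*(-2429) = (1*(1 + 2))*(-2429) = (1*3)*(-2429) = 3*(-2429) = -7287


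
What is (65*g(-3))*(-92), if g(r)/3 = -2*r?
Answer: -107640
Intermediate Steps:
g(r) = -6*r (g(r) = 3*(-2*r) = -6*r)
(65*g(-3))*(-92) = (65*(-6*(-3)))*(-92) = (65*18)*(-92) = 1170*(-92) = -107640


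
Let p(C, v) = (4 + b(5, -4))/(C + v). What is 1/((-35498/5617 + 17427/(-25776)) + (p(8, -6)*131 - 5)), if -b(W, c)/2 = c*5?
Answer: 48261264/138510028559 ≈ 0.00034843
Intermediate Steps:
b(W, c) = -10*c (b(W, c) = -2*c*5 = -10*c)
p(C, v) = 44/(C + v) (p(C, v) = (4 - 10*(-4))/(C + v) = (4 + 40)/(C + v) = 44/(C + v))
1/((-35498/5617 + 17427/(-25776)) + (p(8, -6)*131 - 5)) = 1/((-35498/5617 + 17427/(-25776)) + ((44/(8 - 6))*131 - 5)) = 1/((-35498*1/5617 + 17427*(-1/25776)) + ((44/2)*131 - 5)) = 1/((-35498/5617 - 5809/8592) + ((44*(½))*131 - 5)) = 1/(-337627969/48261264 + (22*131 - 5)) = 1/(-337627969/48261264 + (2882 - 5)) = 1/(-337627969/48261264 + 2877) = 1/(138510028559/48261264) = 48261264/138510028559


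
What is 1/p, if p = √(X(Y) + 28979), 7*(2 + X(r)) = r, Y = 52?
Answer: √1420237/202891 ≈ 0.0058738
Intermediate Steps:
X(r) = -2 + r/7
p = √1420237/7 (p = √((-2 + (⅐)*52) + 28979) = √((-2 + 52/7) + 28979) = √(38/7 + 28979) = √(202891/7) = √1420237/7 ≈ 170.25)
1/p = 1/(√1420237/7) = √1420237/202891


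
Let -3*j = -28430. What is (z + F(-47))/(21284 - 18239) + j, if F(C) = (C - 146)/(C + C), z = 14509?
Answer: 2713870339/286230 ≈ 9481.4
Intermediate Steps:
j = 28430/3 (j = -⅓*(-28430) = 28430/3 ≈ 9476.7)
F(C) = (-146 + C)/(2*C) (F(C) = (-146 + C)/((2*C)) = (-146 + C)*(1/(2*C)) = (-146 + C)/(2*C))
(z + F(-47))/(21284 - 18239) + j = (14509 + (½)*(-146 - 47)/(-47))/(21284 - 18239) + 28430/3 = (14509 + (½)*(-1/47)*(-193))/3045 + 28430/3 = (14509 + 193/94)*(1/3045) + 28430/3 = (1364039/94)*(1/3045) + 28430/3 = 1364039/286230 + 28430/3 = 2713870339/286230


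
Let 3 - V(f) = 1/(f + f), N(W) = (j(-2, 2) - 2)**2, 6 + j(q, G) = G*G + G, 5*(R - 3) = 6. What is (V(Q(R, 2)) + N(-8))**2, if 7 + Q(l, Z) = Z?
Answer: 5041/100 ≈ 50.410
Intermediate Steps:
R = 21/5 (R = 3 + (1/5)*6 = 3 + 6/5 = 21/5 ≈ 4.2000)
Q(l, Z) = -7 + Z
j(q, G) = -6 + G + G**2 (j(q, G) = -6 + (G*G + G) = -6 + (G**2 + G) = -6 + (G + G**2) = -6 + G + G**2)
N(W) = 4 (N(W) = ((-6 + 2 + 2**2) - 2)**2 = ((-6 + 2 + 4) - 2)**2 = (0 - 2)**2 = (-2)**2 = 4)
V(f) = 3 - 1/(2*f) (V(f) = 3 - 1/(f + f) = 3 - 1/(2*f))
(V(Q(R, 2)) + N(-8))**2 = ((3 - 1/(2*(-7 + 2))) + 4)**2 = ((3 - 1/2/(-5)) + 4)**2 = ((3 - 1/2*(-1/5)) + 4)**2 = ((3 + 1/10) + 4)**2 = (31/10 + 4)**2 = (71/10)**2 = 5041/100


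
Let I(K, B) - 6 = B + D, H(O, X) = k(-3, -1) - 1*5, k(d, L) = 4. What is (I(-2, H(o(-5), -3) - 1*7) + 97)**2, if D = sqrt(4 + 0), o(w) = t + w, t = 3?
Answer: 9409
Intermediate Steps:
o(w) = 3 + w
H(O, X) = -1 (H(O, X) = 4 - 1*5 = 4 - 5 = -1)
D = 2 (D = sqrt(4) = 2)
I(K, B) = 8 + B (I(K, B) = 6 + (B + 2) = 6 + (2 + B) = 8 + B)
(I(-2, H(o(-5), -3) - 1*7) + 97)**2 = ((8 + (-1 - 1*7)) + 97)**2 = ((8 + (-1 - 7)) + 97)**2 = ((8 - 8) + 97)**2 = (0 + 97)**2 = 97**2 = 9409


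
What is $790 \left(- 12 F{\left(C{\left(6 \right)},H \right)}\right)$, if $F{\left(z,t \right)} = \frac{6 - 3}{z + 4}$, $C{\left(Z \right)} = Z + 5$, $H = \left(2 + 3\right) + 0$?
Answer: $-1896$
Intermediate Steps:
$H = 5$ ($H = 5 + 0 = 5$)
$C{\left(Z \right)} = 5 + Z$
$F{\left(z,t \right)} = \frac{3}{4 + z}$
$790 \left(- 12 F{\left(C{\left(6 \right)},H \right)}\right) = 790 \left(- 12 \frac{3}{4 + \left(5 + 6\right)}\right) = 790 \left(- 12 \frac{3}{4 + 11}\right) = 790 \left(- 12 \cdot \frac{3}{15}\right) = 790 \left(- 12 \cdot 3 \cdot \frac{1}{15}\right) = 790 \left(\left(-12\right) \frac{1}{5}\right) = 790 \left(- \frac{12}{5}\right) = -1896$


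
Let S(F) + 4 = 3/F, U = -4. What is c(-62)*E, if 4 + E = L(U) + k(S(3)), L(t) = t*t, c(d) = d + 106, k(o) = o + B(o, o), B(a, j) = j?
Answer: 264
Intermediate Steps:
S(F) = -4 + 3/F
k(o) = 2*o (k(o) = o + o = 2*o)
c(d) = 106 + d
L(t) = t**2
E = 6 (E = -4 + ((-4)**2 + 2*(-4 + 3/3)) = -4 + (16 + 2*(-4 + 3*(1/3))) = -4 + (16 + 2*(-4 + 1)) = -4 + (16 + 2*(-3)) = -4 + (16 - 6) = -4 + 10 = 6)
c(-62)*E = (106 - 62)*6 = 44*6 = 264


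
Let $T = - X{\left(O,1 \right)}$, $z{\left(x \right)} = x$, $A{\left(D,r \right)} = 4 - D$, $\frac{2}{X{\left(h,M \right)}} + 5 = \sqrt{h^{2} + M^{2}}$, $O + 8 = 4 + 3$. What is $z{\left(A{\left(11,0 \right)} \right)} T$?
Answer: $- \frac{70}{23} - \frac{14 \sqrt{2}}{23} \approx -3.9043$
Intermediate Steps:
$O = -1$ ($O = -8 + \left(4 + 3\right) = -8 + 7 = -1$)
$X{\left(h,M \right)} = \frac{2}{-5 + \sqrt{M^{2} + h^{2}}}$ ($X{\left(h,M \right)} = \frac{2}{-5 + \sqrt{h^{2} + M^{2}}} = \frac{2}{-5 + \sqrt{M^{2} + h^{2}}}$)
$T = - \frac{2}{-5 + \sqrt{2}}$ ($T = - \frac{2}{-5 + \sqrt{1^{2} + \left(-1\right)^{2}}} = - \frac{2}{-5 + \sqrt{1 + 1}} = - \frac{2}{-5 + \sqrt{2}} \approx 0.55776$)
$z{\left(A{\left(11,0 \right)} \right)} T = \left(4 - 11\right) \left(\frac{10}{23} + \frac{2 \sqrt{2}}{23}\right) = - 7 \left(\frac{10}{23} + \frac{2 \sqrt{2}}{23}\right) = - \frac{70}{23} - \frac{14 \sqrt{2}}{23}$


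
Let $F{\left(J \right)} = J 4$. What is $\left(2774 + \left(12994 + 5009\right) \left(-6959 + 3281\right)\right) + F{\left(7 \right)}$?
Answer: $-66212232$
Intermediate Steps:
$F{\left(J \right)} = 4 J$
$\left(2774 + \left(12994 + 5009\right) \left(-6959 + 3281\right)\right) + F{\left(7 \right)} = \left(2774 + \left(12994 + 5009\right) \left(-6959 + 3281\right)\right) + 4 \cdot 7 = \left(2774 + 18003 \left(-3678\right)\right) + 28 = \left(2774 - 66215034\right) + 28 = -66212260 + 28 = -66212232$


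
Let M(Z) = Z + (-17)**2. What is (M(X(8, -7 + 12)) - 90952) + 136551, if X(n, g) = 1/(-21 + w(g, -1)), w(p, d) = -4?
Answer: 1147199/25 ≈ 45888.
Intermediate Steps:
X(n, g) = -1/25 (X(n, g) = 1/(-21 - 4) = 1/(-25) = -1/25)
M(Z) = 289 + Z (M(Z) = Z + 289 = 289 + Z)
(M(X(8, -7 + 12)) - 90952) + 136551 = ((289 - 1/25) - 90952) + 136551 = (7224/25 - 90952) + 136551 = -2266576/25 + 136551 = 1147199/25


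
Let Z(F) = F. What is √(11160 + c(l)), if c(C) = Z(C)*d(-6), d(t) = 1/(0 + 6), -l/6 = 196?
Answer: 2*√2741 ≈ 104.71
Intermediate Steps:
l = -1176 (l = -6*196 = -1176)
d(t) = ⅙ (d(t) = 1/6 = ⅙)
c(C) = C/6 (c(C) = C*(⅙) = C/6)
√(11160 + c(l)) = √(11160 + (⅙)*(-1176)) = √(11160 - 196) = √10964 = 2*√2741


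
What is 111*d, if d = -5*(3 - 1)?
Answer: -1110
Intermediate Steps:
d = -10 (d = -5*2 = -10)
111*d = 111*(-10) = -1110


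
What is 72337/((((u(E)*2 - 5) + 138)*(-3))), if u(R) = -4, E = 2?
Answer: -72337/375 ≈ -192.90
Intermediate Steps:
72337/((((u(E)*2 - 5) + 138)*(-3))) = 72337/((((-4*2 - 5) + 138)*(-3))) = 72337/((((-8 - 5) + 138)*(-3))) = 72337/(((-13 + 138)*(-3))) = 72337/((125*(-3))) = 72337/(-375) = 72337*(-1/375) = -72337/375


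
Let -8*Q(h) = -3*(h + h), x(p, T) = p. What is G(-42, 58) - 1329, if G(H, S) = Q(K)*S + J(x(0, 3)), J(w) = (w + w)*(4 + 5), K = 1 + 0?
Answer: -2571/2 ≈ -1285.5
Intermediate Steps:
K = 1
J(w) = 18*w (J(w) = (2*w)*9 = 18*w)
Q(h) = 3*h/4 (Q(h) = -(-3)*(h + h)/8 = -(-3)*2*h/8 = -(-3)*h/4 = 3*h/4)
G(H, S) = 3*S/4 (G(H, S) = ((¾)*1)*S + 18*0 = 3*S/4 + 0 = 3*S/4)
G(-42, 58) - 1329 = (¾)*58 - 1329 = 87/2 - 1329 = -2571/2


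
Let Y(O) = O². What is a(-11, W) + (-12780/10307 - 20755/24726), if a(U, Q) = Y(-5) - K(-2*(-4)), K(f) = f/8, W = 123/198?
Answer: 5586501103/254850882 ≈ 21.921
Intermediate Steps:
W = 41/66 (W = 123*(1/198) = 41/66 ≈ 0.62121)
K(f) = f/8 (K(f) = f*(⅛) = f/8)
a(U, Q) = 24 (a(U, Q) = (-5)² - (-2*(-4))/8 = 25 - 8/8 = 25 - 1*1 = 25 - 1 = 24)
a(-11, W) + (-12780/10307 - 20755/24726) = 24 + (-12780/10307 - 20755/24726) = 24 - 529920065/254850882 = 5586501103/254850882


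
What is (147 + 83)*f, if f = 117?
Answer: 26910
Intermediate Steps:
(147 + 83)*f = (147 + 83)*117 = 230*117 = 26910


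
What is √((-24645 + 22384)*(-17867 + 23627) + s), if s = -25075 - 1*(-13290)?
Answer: I*√13035145 ≈ 3610.4*I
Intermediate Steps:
s = -11785 (s = -25075 + 13290 = -11785)
√((-24645 + 22384)*(-17867 + 23627) + s) = √((-24645 + 22384)*(-17867 + 23627) - 11785) = √(-2261*5760 - 11785) = √(-13023360 - 11785) = √(-13035145) = I*√13035145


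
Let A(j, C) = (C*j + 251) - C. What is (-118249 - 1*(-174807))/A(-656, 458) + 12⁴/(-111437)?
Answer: -12537035926/33504091235 ≈ -0.37419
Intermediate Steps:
A(j, C) = 251 - C + C*j (A(j, C) = (251 + C*j) - C = 251 - C + C*j)
(-118249 - 1*(-174807))/A(-656, 458) + 12⁴/(-111437) = (-118249 - 1*(-174807))/(251 - 1*458 + 458*(-656)) + 12⁴/(-111437) = (-118249 + 174807)/(251 - 458 - 300448) + 20736*(-1/111437) = 56558/(-300655) - 20736/111437 = 56558*(-1/300655) - 20736/111437 = -56558/300655 - 20736/111437 = -12537035926/33504091235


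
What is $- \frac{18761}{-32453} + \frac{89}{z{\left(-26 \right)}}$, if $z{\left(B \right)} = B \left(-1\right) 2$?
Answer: $\frac{3863889}{1687556} \approx 2.2896$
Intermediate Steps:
$z{\left(B \right)} = - 2 B$ ($z{\left(B \right)} = - B 2 = - 2 B$)
$- \frac{18761}{-32453} + \frac{89}{z{\left(-26 \right)}} = - \frac{18761}{-32453} + \frac{89}{\left(-2\right) \left(-26\right)} = \left(-18761\right) \left(- \frac{1}{32453}\right) + \frac{89}{52} = \frac{18761}{32453} + 89 \cdot \frac{1}{52} = \frac{18761}{32453} + \frac{89}{52} = \frac{3863889}{1687556}$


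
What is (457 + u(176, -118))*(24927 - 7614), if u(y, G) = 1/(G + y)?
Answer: 15824679/2 ≈ 7.9123e+6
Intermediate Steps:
(457 + u(176, -118))*(24927 - 7614) = (457 + 1/(-118 + 176))*(24927 - 7614) = (457 + 1/58)*17313 = (26507/58)*17313 = 15824679/2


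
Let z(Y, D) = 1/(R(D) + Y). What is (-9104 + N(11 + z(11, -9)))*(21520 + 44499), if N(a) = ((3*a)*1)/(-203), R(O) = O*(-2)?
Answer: -3538368055952/5887 ≈ -6.0105e+8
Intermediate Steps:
R(O) = -2*O
z(Y, D) = 1/(Y - 2*D) (z(Y, D) = 1/(-2*D + Y) = 1/(Y - 2*D))
N(a) = -3*a/203 (N(a) = (3*a)*(-1/203) = -3*a/203)
(-9104 + N(11 + z(11, -9)))*(21520 + 44499) = (-9104 - 3*(11 - 1/(-1*11 + 2*(-9)))/203)*(21520 + 44499) = (-9104 - 3*(11 - 1/(-11 - 18))/203)*66019 = (-9104 - 3*(11 - 1/(-29))/203)*66019 = (-9104 - 3*(11 - 1*(-1/29))/203)*66019 = (-9104 - 3*(11 + 1/29)/203)*66019 = (-9104 - 3/203*320/29)*66019 = (-9104 - 960/5887)*66019 = -53596208/5887*66019 = -3538368055952/5887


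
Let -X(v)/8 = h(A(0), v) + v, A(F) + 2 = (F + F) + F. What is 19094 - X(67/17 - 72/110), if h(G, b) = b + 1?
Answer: 17909538/935 ≈ 19155.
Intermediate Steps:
A(F) = -2 + 3*F (A(F) = -2 + ((F + F) + F) = -2 + (2*F + F) = -2 + 3*F)
h(G, b) = 1 + b
X(v) = -8 - 16*v (X(v) = -8*((1 + v) + v) = -8*(1 + 2*v) = -8 - 16*v)
19094 - X(67/17 - 72/110) = 19094 - (-8 - 16*(67/17 - 72/110)) = 19094 - (-8 - 16*(67*(1/17) - 72*1/110)) = 19094 - (-8 - 16*(67/17 - 36/55)) = 19094 - (-8 - 16*3073/935) = 19094 - (-8 - 49168/935) = 19094 - 1*(-56648/935) = 19094 + 56648/935 = 17909538/935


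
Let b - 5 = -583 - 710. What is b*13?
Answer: -16744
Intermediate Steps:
b = -1288 (b = 5 + (-583 - 710) = 5 - 1293 = -1288)
b*13 = -1288*13 = -16744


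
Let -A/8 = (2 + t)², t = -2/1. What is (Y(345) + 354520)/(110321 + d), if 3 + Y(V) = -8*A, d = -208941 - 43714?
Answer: -354517/142334 ≈ -2.4907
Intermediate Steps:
t = -2 (t = -2*1 = -2)
d = -252655
A = 0 (A = -8*(2 - 2)² = -8*0² = -8*0 = 0)
Y(V) = -3 (Y(V) = -3 - 8*0 = -3 + 0 = -3)
(Y(345) + 354520)/(110321 + d) = (-3 + 354520)/(110321 - 252655) = 354517/(-142334) = 354517*(-1/142334) = -354517/142334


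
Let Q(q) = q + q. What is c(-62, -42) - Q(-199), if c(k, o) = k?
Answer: 336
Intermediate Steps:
Q(q) = 2*q
c(-62, -42) - Q(-199) = -62 - 2*(-199) = -62 - 1*(-398) = -62 + 398 = 336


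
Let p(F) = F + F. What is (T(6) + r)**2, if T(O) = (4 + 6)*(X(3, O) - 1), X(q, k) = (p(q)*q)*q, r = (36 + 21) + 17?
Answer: 364816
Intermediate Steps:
r = 74 (r = 57 + 17 = 74)
p(F) = 2*F
X(q, k) = 2*q**3 (X(q, k) = ((2*q)*q)*q = (2*q**2)*q = 2*q**3)
T(O) = 530 (T(O) = (4 + 6)*(2*3**3 - 1) = 10*(2*27 - 1) = 10*(54 - 1) = 10*53 = 530)
(T(6) + r)**2 = (530 + 74)**2 = 604**2 = 364816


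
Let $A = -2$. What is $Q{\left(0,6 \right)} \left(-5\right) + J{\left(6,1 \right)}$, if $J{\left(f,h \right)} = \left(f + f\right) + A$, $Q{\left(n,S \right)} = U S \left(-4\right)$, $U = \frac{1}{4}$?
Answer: $40$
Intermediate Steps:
$U = \frac{1}{4} \approx 0.25$
$Q{\left(n,S \right)} = - S$ ($Q{\left(n,S \right)} = \frac{S}{4} \left(-4\right) = - S$)
$J{\left(f,h \right)} = -2 + 2 f$ ($J{\left(f,h \right)} = \left(f + f\right) - 2 = 2 f - 2 = -2 + 2 f$)
$Q{\left(0,6 \right)} \left(-5\right) + J{\left(6,1 \right)} = \left(-1\right) 6 \left(-5\right) + \left(-2 + 2 \cdot 6\right) = \left(-6\right) \left(-5\right) + \left(-2 + 12\right) = 30 + 10 = 40$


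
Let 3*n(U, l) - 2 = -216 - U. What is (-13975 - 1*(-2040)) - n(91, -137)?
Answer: -35500/3 ≈ -11833.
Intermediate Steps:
n(U, l) = -214/3 - U/3 (n(U, l) = ⅔ + (-216 - U)/3 = ⅔ + (-72 - U/3) = -214/3 - U/3)
(-13975 - 1*(-2040)) - n(91, -137) = (-13975 - 1*(-2040)) - (-214/3 - ⅓*91) = (-13975 + 2040) - (-214/3 - 91/3) = -11935 - 1*(-305/3) = -11935 + 305/3 = -35500/3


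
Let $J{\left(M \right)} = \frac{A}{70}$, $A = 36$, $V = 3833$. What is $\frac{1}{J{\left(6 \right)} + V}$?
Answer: $\frac{35}{134173} \approx 0.00026086$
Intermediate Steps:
$J{\left(M \right)} = \frac{18}{35}$ ($J{\left(M \right)} = \frac{36}{70} = 36 \cdot \frac{1}{70} = \frac{18}{35}$)
$\frac{1}{J{\left(6 \right)} + V} = \frac{1}{\frac{18}{35} + 3833} = \frac{1}{\frac{134173}{35}} = \frac{35}{134173}$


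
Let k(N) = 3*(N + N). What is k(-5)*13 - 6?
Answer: -396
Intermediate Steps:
k(N) = 6*N (k(N) = 3*(2*N) = 6*N)
k(-5)*13 - 6 = (6*(-5))*13 - 6 = -30*13 - 6 = -390 - 6 = -396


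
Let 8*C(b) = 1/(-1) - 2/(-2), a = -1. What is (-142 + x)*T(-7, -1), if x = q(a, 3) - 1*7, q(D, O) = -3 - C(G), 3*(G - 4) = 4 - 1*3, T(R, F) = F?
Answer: 152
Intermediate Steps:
G = 13/3 (G = 4 + (4 - 1*3)/3 = 4 + (4 - 3)/3 = 4 + (⅓)*1 = 4 + ⅓ = 13/3 ≈ 4.3333)
C(b) = 0 (C(b) = (1/(-1) - 2/(-2))/8 = (1*(-1) - 2*(-½))/8 = (-1 + 1)/8 = (⅛)*0 = 0)
q(D, O) = -3 (q(D, O) = -3 - 1*0 = -3 + 0 = -3)
x = -10 (x = -3 - 1*7 = -3 - 7 = -10)
(-142 + x)*T(-7, -1) = (-142 - 10)*(-1) = -152*(-1) = 152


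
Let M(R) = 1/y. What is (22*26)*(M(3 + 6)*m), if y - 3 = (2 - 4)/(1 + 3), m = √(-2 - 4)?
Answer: 1144*I*√6/5 ≈ 560.44*I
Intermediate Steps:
m = I*√6 (m = √(-6) = I*√6 ≈ 2.4495*I)
y = 5/2 (y = 3 + (2 - 4)/(1 + 3) = 3 - 2/4 = 3 - 2*¼ = 3 - ½ = 5/2 ≈ 2.5000)
M(R) = ⅖ (M(R) = 1/(5/2) = ⅖)
(22*26)*(M(3 + 6)*m) = (22*26)*(2*(I*√6)/5) = 572*(2*I*√6/5) = 1144*I*√6/5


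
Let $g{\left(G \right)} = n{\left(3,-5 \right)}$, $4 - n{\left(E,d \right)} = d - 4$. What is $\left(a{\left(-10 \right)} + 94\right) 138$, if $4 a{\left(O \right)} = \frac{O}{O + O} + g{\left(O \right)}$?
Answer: $\frac{53751}{4} \approx 13438.0$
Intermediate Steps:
$n{\left(E,d \right)} = 8 - d$ ($n{\left(E,d \right)} = 4 - \left(d - 4\right) = 4 - \left(-4 + d\right) = 8 - d$)
$g{\left(G \right)} = 13$ ($g{\left(G \right)} = 8 - -5 = 8 + 5 = 13$)
$a{\left(O \right)} = \frac{27}{8}$ ($a{\left(O \right)} = \frac{\frac{O}{O + O} + 13}{4} = \frac{\frac{O}{2 O} + 13}{4} = \frac{\frac{1}{2 O} O + 13}{4} = \frac{\frac{1}{2} + 13}{4} = \frac{1}{4} \cdot \frac{27}{2} = \frac{27}{8}$)
$\left(a{\left(-10 \right)} + 94\right) 138 = \left(\frac{27}{8} + 94\right) 138 = \frac{779}{8} \cdot 138 = \frac{53751}{4}$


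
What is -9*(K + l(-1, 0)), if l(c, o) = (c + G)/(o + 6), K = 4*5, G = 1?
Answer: -180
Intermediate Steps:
K = 20
l(c, o) = (1 + c)/(6 + o) (l(c, o) = (c + 1)/(o + 6) = (1 + c)/(6 + o))
-9*(K + l(-1, 0)) = -9*(20 + (1 - 1)/(6 + 0)) = -9*(20 + 0/6) = -9*(20 + (⅙)*0) = -9*(20 + 0) = -9*20 = -180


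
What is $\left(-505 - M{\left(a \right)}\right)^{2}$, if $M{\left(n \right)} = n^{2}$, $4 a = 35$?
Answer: $\frac{86583025}{256} \approx 3.3822 \cdot 10^{5}$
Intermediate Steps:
$a = \frac{35}{4}$ ($a = \frac{1}{4} \cdot 35 = \frac{35}{4} \approx 8.75$)
$\left(-505 - M{\left(a \right)}\right)^{2} = \left(-505 - \left(\frac{35}{4}\right)^{2}\right)^{2} = \left(-505 - \frac{1225}{16}\right)^{2} = \left(- \frac{9305}{16}\right)^{2} = \frac{86583025}{256}$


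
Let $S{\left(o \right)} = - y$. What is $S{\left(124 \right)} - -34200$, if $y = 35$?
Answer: $34165$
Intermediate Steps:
$S{\left(o \right)} = -35$ ($S{\left(o \right)} = \left(-1\right) 35 = -35$)
$S{\left(124 \right)} - -34200 = -35 - -34200 = -35 + 34200 = 34165$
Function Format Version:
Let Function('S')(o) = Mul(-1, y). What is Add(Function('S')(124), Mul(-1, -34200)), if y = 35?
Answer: 34165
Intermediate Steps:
Function('S')(o) = -35 (Function('S')(o) = Mul(-1, 35) = -35)
Add(Function('S')(124), Mul(-1, -34200)) = Add(-35, Mul(-1, -34200)) = Add(-35, 34200) = 34165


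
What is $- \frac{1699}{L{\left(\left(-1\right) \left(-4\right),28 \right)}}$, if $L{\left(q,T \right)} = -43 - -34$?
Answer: $\frac{1699}{9} \approx 188.78$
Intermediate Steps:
$L{\left(q,T \right)} = -9$ ($L{\left(q,T \right)} = -43 + 34 = -9$)
$- \frac{1699}{L{\left(\left(-1\right) \left(-4\right),28 \right)}} = - \frac{1699}{-9} = \left(-1699\right) \left(- \frac{1}{9}\right) = \frac{1699}{9}$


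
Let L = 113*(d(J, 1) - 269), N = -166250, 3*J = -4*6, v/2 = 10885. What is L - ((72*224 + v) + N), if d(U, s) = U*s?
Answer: 97051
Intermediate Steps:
v = 21770 (v = 2*10885 = 21770)
J = -8 (J = (-4*6)/3 = (⅓)*(-24) = -8)
L = -31301 (L = 113*(-8*1 - 269) = 113*(-8 - 269) = 113*(-277) = -31301)
L - ((72*224 + v) + N) = -31301 - ((72*224 + 21770) - 166250) = -31301 - ((16128 + 21770) - 166250) = -31301 - (37898 - 166250) = -31301 - 1*(-128352) = -31301 + 128352 = 97051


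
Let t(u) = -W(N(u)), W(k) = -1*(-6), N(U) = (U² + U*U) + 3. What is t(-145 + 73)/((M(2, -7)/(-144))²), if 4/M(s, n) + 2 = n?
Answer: -629856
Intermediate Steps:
N(U) = 3 + 2*U² (N(U) = (U² + U²) + 3 = 2*U² + 3 = 3 + 2*U²)
W(k) = 6
M(s, n) = 4/(-2 + n)
t(u) = -6 (t(u) = -1*6 = -6)
t(-145 + 73)/((M(2, -7)/(-144))²) = -6*1296*(-2 - 7)² = -6/(((4/(-9))*(-1/144))²) = -6/(((4*(-⅑))*(-1/144))²) = -6/((-4/9*(-1/144))²) = -6/((1/324)²) = -6/1/104976 = -6*104976 = -629856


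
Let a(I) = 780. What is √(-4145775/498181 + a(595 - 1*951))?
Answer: 3*√21279823833145/498181 ≈ 27.779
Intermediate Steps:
√(-4145775/498181 + a(595 - 1*951)) = √(-4145775/498181 + 780) = √(384435405/498181) = 3*√21279823833145/498181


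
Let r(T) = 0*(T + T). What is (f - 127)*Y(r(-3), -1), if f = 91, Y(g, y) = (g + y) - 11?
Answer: 432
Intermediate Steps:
r(T) = 0 (r(T) = 0*(2*T) = 0)
Y(g, y) = -11 + g + y
(f - 127)*Y(r(-3), -1) = (91 - 127)*(-11 + 0 - 1) = -36*(-12) = 432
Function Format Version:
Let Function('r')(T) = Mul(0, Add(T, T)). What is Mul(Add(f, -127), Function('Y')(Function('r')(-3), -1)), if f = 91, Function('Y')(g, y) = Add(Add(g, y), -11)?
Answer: 432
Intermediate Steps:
Function('r')(T) = 0 (Function('r')(T) = Mul(0, Mul(2, T)) = 0)
Function('Y')(g, y) = Add(-11, g, y)
Mul(Add(f, -127), Function('Y')(Function('r')(-3), -1)) = Mul(Add(91, -127), Add(-11, 0, -1)) = Mul(-36, -12) = 432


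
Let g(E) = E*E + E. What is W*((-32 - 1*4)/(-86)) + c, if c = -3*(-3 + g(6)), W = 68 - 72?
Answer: -5103/43 ≈ -118.67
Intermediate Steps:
W = -4
g(E) = E + E² (g(E) = E² + E = E + E²)
c = -117 (c = -3*(-3 + 6*(1 + 6)) = -3*(-3 + 6*7) = -3*(-3 + 42) = -3*39 = -117)
W*((-32 - 1*4)/(-86)) + c = -4*(-32 - 1*4)/(-86) - 117 = -4*(-32 - 4)*(-1)/86 - 117 = -(-144)*(-1)/86 - 117 = -4*18/43 - 117 = -72/43 - 117 = -5103/43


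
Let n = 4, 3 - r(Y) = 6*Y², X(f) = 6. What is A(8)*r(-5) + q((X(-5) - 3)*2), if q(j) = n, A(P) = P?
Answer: -1172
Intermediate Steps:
r(Y) = 3 - 6*Y²
q(j) = 4
A(8)*r(-5) + q((X(-5) - 3)*2) = 8*(3 - 6*(-5)²) + 4 = 8*(3 - 6*25) + 4 = 8*(3 - 150) + 4 = 8*(-147) + 4 = -1176 + 4 = -1172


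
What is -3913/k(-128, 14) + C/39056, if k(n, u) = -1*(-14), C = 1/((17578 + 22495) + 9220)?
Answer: -538089880535/1925187408 ≈ -279.50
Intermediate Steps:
C = 1/49293 (C = 1/(40073 + 9220) = 1/49293 ≈ 2.0287e-5)
k(n, u) = 14
-3913/k(-128, 14) + C/39056 = -3913/14 + (1/49293)/39056 = -3913*1/14 + (1/49293)*(1/39056) = -559/2 + 1/1925187408 = -538089880535/1925187408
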